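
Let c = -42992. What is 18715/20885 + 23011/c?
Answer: 64802109/179577584 ≈ 0.36086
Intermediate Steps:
18715/20885 + 23011/c = 18715/20885 + 23011/(-42992) = 18715*(1/20885) + 23011*(-1/42992) = 3743/4177 - 23011/42992 = 64802109/179577584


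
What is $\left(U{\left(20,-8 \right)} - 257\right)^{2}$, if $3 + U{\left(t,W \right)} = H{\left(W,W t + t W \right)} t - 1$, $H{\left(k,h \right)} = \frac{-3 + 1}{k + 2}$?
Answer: $\frac{582169}{9} \approx 64685.0$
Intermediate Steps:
$H{\left(k,h \right)} = - \frac{2}{2 + k}$
$U{\left(t,W \right)} = -4 - \frac{2 t}{2 + W}$ ($U{\left(t,W \right)} = -3 + \left(- \frac{2}{2 + W} t - 1\right) = -3 - \left(1 + \frac{2 t}{2 + W}\right) = -4 - \frac{2 t}{2 + W}$)
$\left(U{\left(20,-8 \right)} - 257\right)^{2} = \left(\frac{2 \left(-4 - 20 - -16\right)}{2 - 8} - 257\right)^{2} = \left(\frac{2 \left(-4 - 20 + 16\right)}{-6} - 257\right)^{2} = \left(2 \left(- \frac{1}{6}\right) \left(-8\right) - 257\right)^{2} = \left(\frac{8}{3} - 257\right)^{2} = \left(- \frac{763}{3}\right)^{2} = \frac{582169}{9}$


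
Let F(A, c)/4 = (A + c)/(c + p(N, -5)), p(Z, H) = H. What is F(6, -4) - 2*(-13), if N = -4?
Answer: 226/9 ≈ 25.111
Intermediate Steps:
F(A, c) = 4*(A + c)/(-5 + c) (F(A, c) = 4*((A + c)/(c - 5)) = 4*((A + c)/(-5 + c)) = 4*(A + c)/(-5 + c))
F(6, -4) - 2*(-13) = 4*(6 - 4)/(-5 - 4) - 2*(-13) = 4*2/(-9) + 26 = 4*(-⅑)*2 + 26 = -8/9 + 26 = 226/9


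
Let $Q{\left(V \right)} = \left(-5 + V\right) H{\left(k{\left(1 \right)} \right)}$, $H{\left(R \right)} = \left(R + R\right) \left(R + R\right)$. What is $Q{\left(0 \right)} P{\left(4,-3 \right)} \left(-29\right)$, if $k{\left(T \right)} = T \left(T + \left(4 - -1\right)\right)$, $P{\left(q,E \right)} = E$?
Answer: $-62640$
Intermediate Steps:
$k{\left(T \right)} = T \left(5 + T\right)$ ($k{\left(T \right)} = T \left(T + \left(4 + 1\right)\right) = T \left(T + 5\right) = T \left(5 + T\right)$)
$H{\left(R \right)} = 4 R^{2}$ ($H{\left(R \right)} = 2 R 2 R = 4 R^{2}$)
$Q{\left(V \right)} = -720 + 144 V$ ($Q{\left(V \right)} = \left(-5 + V\right) 4 \left(1 \left(5 + 1\right)\right)^{2} = \left(-5 + V\right) 4 \left(1 \cdot 6\right)^{2} = \left(-5 + V\right) 4 \cdot 6^{2} = \left(-5 + V\right) 4 \cdot 36 = \left(-5 + V\right) 144 = -720 + 144 V$)
$Q{\left(0 \right)} P{\left(4,-3 \right)} \left(-29\right) = \left(-720 + 144 \cdot 0\right) \left(-3\right) \left(-29\right) = \left(-720 + 0\right) \left(-3\right) \left(-29\right) = \left(-720\right) \left(-3\right) \left(-29\right) = 2160 \left(-29\right) = -62640$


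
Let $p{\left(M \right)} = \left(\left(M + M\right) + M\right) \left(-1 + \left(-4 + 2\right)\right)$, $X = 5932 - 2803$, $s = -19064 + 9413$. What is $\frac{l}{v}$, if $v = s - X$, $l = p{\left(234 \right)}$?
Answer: $\frac{117}{710} \approx 0.16479$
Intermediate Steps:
$s = -9651$
$X = 3129$ ($X = 5932 - 2803 = 3129$)
$p{\left(M \right)} = - 9 M$ ($p{\left(M \right)} = \left(2 M + M\right) \left(-1 - 2\right) = 3 M \left(-3\right) = - 9 M$)
$l = -2106$ ($l = \left(-9\right) 234 = -2106$)
$v = -12780$ ($v = -9651 - 3129 = -12780$)
$\frac{l}{v} = - \frac{2106}{-12780} = \left(-2106\right) \left(- \frac{1}{12780}\right) = \frac{117}{710}$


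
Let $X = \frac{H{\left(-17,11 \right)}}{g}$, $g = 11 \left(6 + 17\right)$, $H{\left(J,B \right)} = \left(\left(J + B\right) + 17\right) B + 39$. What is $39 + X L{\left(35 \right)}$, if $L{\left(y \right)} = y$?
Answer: $\frac{15467}{253} \approx 61.134$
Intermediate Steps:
$H{\left(J,B \right)} = 39 + B \left(17 + B + J\right)$ ($H{\left(J,B \right)} = \left(\left(B + J\right) + 17\right) B + 39 = \left(17 + B + J\right) B + 39 = B \left(17 + B + J\right) + 39 = 39 + B \left(17 + B + J\right)$)
$g = 253$ ($g = 11 \cdot 23 = 253$)
$X = \frac{160}{253}$ ($X = \frac{39 + 11^{2} + 17 \cdot 11 + 11 \left(-17\right)}{253} = \left(39 + 121 + 187 - 187\right) \frac{1}{253} = 160 \cdot \frac{1}{253} = \frac{160}{253} \approx 0.63241$)
$39 + X L{\left(35 \right)} = 39 + \frac{160}{253} \cdot 35 = 39 + \frac{5600}{253} = \frac{15467}{253}$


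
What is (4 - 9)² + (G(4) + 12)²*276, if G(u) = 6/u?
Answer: 50326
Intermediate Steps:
(4 - 9)² + (G(4) + 12)²*276 = (4 - 9)² + (6/4 + 12)²*276 = (-5)² + (6*(¼) + 12)²*276 = 25 + (3/2 + 12)²*276 = 25 + (27/2)²*276 = 25 + (729/4)*276 = 25 + 50301 = 50326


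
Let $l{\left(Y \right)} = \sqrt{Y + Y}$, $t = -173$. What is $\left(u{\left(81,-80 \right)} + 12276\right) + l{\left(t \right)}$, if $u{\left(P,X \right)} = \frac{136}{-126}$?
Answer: $\frac{773320}{63} + i \sqrt{346} \approx 12275.0 + 18.601 i$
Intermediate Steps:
$l{\left(Y \right)} = \sqrt{2} \sqrt{Y}$ ($l{\left(Y \right)} = \sqrt{2 Y} = \sqrt{2} \sqrt{Y}$)
$u{\left(P,X \right)} = - \frac{68}{63}$ ($u{\left(P,X \right)} = 136 \left(- \frac{1}{126}\right) = - \frac{68}{63}$)
$\left(u{\left(81,-80 \right)} + 12276\right) + l{\left(t \right)} = \left(- \frac{68}{63} + 12276\right) + \sqrt{2} \sqrt{-173} = \frac{773320}{63} + \sqrt{2} i \sqrt{173} = \frac{773320}{63} + i \sqrt{346}$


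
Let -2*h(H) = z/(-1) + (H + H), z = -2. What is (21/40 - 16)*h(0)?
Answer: 619/40 ≈ 15.475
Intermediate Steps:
h(H) = -1 - H (h(H) = -(-2/(-1) + (H + H))/2 = -(-2*(-1) + 2*H)/2 = -(2 + 2*H)/2 = -1 - H)
(21/40 - 16)*h(0) = (21/40 - 16)*(-1 - 1*0) = (21*(1/40) - 16)*(-1 + 0) = (21/40 - 16)*(-1) = -619/40*(-1) = 619/40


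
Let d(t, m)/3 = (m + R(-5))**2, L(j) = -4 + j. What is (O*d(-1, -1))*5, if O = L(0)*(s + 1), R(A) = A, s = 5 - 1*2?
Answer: -8640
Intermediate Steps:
s = 3 (s = 5 - 2 = 3)
O = -16 (O = (-4 + 0)*(3 + 1) = -4*4 = -16)
d(t, m) = 3*(-5 + m)**2 (d(t, m) = 3*(m - 5)**2 = 3*(-5 + m)**2)
(O*d(-1, -1))*5 = -48*(-5 - 1)**2*5 = -48*(-6)**2*5 = -48*36*5 = -16*108*5 = -1728*5 = -8640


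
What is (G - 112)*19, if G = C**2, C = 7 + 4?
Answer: 171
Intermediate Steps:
C = 11
G = 121 (G = 11**2 = 121)
(G - 112)*19 = (121 - 112)*19 = 9*19 = 171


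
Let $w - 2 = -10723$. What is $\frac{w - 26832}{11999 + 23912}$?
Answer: $- \frac{37553}{35911} \approx -1.0457$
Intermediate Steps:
$w = -10721$ ($w = 2 - 10723 = -10721$)
$\frac{w - 26832}{11999 + 23912} = \frac{-10721 - 26832}{11999 + 23912} = - \frac{37553}{35911}$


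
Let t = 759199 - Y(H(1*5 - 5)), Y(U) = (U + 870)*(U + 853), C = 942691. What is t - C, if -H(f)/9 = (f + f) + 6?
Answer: -835476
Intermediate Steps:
H(f) = -54 - 18*f (H(f) = -9*((f + f) + 6) = -9*(2*f + 6) = -9*(6 + 2*f) = -54 - 18*f)
Y(U) = (853 + U)*(870 + U) (Y(U) = (870 + U)*(853 + U) = (853 + U)*(870 + U))
t = 107215 (t = 759199 - (742110 + (-54 - 18*(1*5 - 5))**2 + 1723*(-54 - 18*(1*5 - 5))) = 759199 - (742110 + (-54 - 18*(5 - 5))**2 + 1723*(-54 - 18*(5 - 5))) = 759199 - (742110 + (-54 - 18*0)**2 + 1723*(-54 - 18*0)) = 759199 - (742110 + (-54 + 0)**2 + 1723*(-54 + 0)) = 759199 - (742110 + (-54)**2 + 1723*(-54)) = 759199 - (742110 + 2916 - 93042) = 759199 - 1*651984 = 759199 - 651984 = 107215)
t - C = 107215 - 1*942691 = 107215 - 942691 = -835476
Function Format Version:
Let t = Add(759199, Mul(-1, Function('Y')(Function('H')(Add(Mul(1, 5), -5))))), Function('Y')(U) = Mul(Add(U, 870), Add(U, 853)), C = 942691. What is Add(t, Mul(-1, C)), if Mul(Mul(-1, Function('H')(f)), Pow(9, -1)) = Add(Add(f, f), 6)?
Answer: -835476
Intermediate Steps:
Function('H')(f) = Add(-54, Mul(-18, f)) (Function('H')(f) = Mul(-9, Add(Add(f, f), 6)) = Mul(-9, Add(Mul(2, f), 6)) = Mul(-9, Add(6, Mul(2, f))) = Add(-54, Mul(-18, f)))
Function('Y')(U) = Mul(Add(853, U), Add(870, U)) (Function('Y')(U) = Mul(Add(870, U), Add(853, U)) = Mul(Add(853, U), Add(870, U)))
t = 107215 (t = Add(759199, Mul(-1, Add(742110, Pow(Add(-54, Mul(-18, Add(Mul(1, 5), -5))), 2), Mul(1723, Add(-54, Mul(-18, Add(Mul(1, 5), -5))))))) = Add(759199, Mul(-1, Add(742110, Pow(Add(-54, Mul(-18, Add(5, -5))), 2), Mul(1723, Add(-54, Mul(-18, Add(5, -5))))))) = Add(759199, Mul(-1, Add(742110, Pow(Add(-54, Mul(-18, 0)), 2), Mul(1723, Add(-54, Mul(-18, 0)))))) = Add(759199, Mul(-1, Add(742110, Pow(Add(-54, 0), 2), Mul(1723, Add(-54, 0))))) = Add(759199, Mul(-1, Add(742110, Pow(-54, 2), Mul(1723, -54)))) = Add(759199, Mul(-1, Add(742110, 2916, -93042))) = Add(759199, Mul(-1, 651984)) = Add(759199, -651984) = 107215)
Add(t, Mul(-1, C)) = Add(107215, Mul(-1, 942691)) = Add(107215, -942691) = -835476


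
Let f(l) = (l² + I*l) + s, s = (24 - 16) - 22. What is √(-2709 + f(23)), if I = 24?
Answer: I*√1642 ≈ 40.522*I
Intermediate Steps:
s = -14 (s = 8 - 22 = -14)
f(l) = -14 + l² + 24*l (f(l) = (l² + 24*l) - 14 = -14 + l² + 24*l)
√(-2709 + f(23)) = √(-2709 + (-14 + 23² + 24*23)) = √(-2709 + (-14 + 529 + 552)) = √(-2709 + 1067) = √(-1642) = I*√1642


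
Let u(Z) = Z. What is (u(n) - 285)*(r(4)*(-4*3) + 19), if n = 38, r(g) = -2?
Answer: -10621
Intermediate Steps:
(u(n) - 285)*(r(4)*(-4*3) + 19) = (38 - 285)*(-(-8)*3 + 19) = -247*(-2*(-12) + 19) = -247*(24 + 19) = -247*43 = -10621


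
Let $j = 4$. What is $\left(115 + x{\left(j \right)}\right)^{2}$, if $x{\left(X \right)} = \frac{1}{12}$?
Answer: $\frac{1907161}{144} \approx 13244.0$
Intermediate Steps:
$x{\left(X \right)} = \frac{1}{12}$
$\left(115 + x{\left(j \right)}\right)^{2} = \left(115 + \frac{1}{12}\right)^{2} = \left(\frac{1381}{12}\right)^{2} = \frac{1907161}{144}$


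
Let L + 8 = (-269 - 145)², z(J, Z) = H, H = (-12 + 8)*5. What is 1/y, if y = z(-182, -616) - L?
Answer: -1/171408 ≈ -5.8340e-6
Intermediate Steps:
H = -20 (H = -4*5 = -20)
z(J, Z) = -20
L = 171388 (L = -8 + (-269 - 145)² = -8 + (-414)² = -8 + 171396 = 171388)
y = -171408 (y = -20 - 1*171388 = -20 - 171388 = -171408)
1/y = 1/(-171408) = -1/171408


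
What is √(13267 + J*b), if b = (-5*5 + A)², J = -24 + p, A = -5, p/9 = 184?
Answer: √1482067 ≈ 1217.4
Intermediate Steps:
p = 1656 (p = 9*184 = 1656)
J = 1632 (J = -24 + 1656 = 1632)
b = 900 (b = (-5*5 - 5)² = (-25 - 5)² = (-30)² = 900)
√(13267 + J*b) = √(13267 + 1632*900) = √(13267 + 1468800) = √1482067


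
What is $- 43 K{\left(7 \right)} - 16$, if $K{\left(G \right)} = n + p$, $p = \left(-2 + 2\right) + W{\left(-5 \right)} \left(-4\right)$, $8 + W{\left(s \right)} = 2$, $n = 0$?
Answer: $-1048$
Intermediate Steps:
$W{\left(s \right)} = -6$ ($W{\left(s \right)} = -8 + 2 = -6$)
$p = 24$ ($p = \left(-2 + 2\right) - -24 = 0 + 24 = 24$)
$K{\left(G \right)} = 24$ ($K{\left(G \right)} = 0 + 24 = 24$)
$- 43 K{\left(7 \right)} - 16 = \left(-43\right) 24 - 16 = -1032 - 16 = -1048$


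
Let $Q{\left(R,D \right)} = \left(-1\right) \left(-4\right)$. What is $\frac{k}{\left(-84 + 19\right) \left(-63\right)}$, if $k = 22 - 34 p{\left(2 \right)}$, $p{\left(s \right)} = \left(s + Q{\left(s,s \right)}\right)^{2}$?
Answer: $- \frac{1202}{4095} \approx -0.29353$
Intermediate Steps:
$Q{\left(R,D \right)} = 4$
$p{\left(s \right)} = \left(4 + s\right)^{2}$ ($p{\left(s \right)} = \left(s + 4\right)^{2} = \left(4 + s\right)^{2}$)
$k = -1202$ ($k = 22 - 34 \left(4 + 2\right)^{2} = 22 - 34 \cdot 6^{2} = 22 - 1224 = -1202$)
$\frac{k}{\left(-84 + 19\right) \left(-63\right)} = - \frac{1202}{\left(-84 + 19\right) \left(-63\right)} = - \frac{1202}{\left(-65\right) \left(-63\right)} = - \frac{1202}{4095}$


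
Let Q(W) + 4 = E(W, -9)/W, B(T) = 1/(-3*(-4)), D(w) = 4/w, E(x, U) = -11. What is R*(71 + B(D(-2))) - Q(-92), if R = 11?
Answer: 54220/69 ≈ 785.80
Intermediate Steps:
B(T) = 1/12
Q(W) = -4 - 11/W
R*(71 + B(D(-2))) - Q(-92) = 11*(71 + 1/12) - (-4 - 11/(-92)) = 11*(853/12) - (-4 - 11*(-1/92)) = 9383/12 - (-4 + 11/92) = 9383/12 - 1*(-357/92) = 9383/12 + 357/92 = 54220/69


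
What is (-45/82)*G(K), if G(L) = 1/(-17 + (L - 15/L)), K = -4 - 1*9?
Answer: 39/2050 ≈ 0.019024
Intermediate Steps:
K = -13 (K = -4 - 9 = -13)
G(L) = 1/(-17 + L - 15/L)
(-45/82)*G(K) = (-45/82)*(-13/(-15 + (-13)² - 17*(-13))) = (-45*1/82)*(-13/(-15 + 169 + 221)) = -(-585)/(82*375) = -45/82*(-13/375) = 39/2050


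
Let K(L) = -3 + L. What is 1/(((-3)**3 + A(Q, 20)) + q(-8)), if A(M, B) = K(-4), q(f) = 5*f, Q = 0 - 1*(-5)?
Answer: -1/74 ≈ -0.013514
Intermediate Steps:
Q = 5 (Q = 0 + 5 = 5)
A(M, B) = -7 (A(M, B) = -3 - 4 = -7)
1/(((-3)**3 + A(Q, 20)) + q(-8)) = 1/(((-3)**3 - 7) + 5*(-8)) = 1/((-27 - 7) - 40) = 1/(-34 - 40) = 1/(-74) = -1/74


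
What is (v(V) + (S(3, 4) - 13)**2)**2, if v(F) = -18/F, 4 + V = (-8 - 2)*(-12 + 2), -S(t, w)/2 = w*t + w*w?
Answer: 5802325929/256 ≈ 2.2665e+7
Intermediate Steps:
S(t, w) = -2*w**2 - 2*t*w (S(t, w) = -2*(w*t + w*w) = -2*(t*w + w**2) = -2*(w**2 + t*w) = -2*w**2 - 2*t*w)
V = 96 (V = -4 + (-8 - 2)*(-12 + 2) = -4 - 10*(-10) = -4 + 100 = 96)
(v(V) + (S(3, 4) - 13)**2)**2 = (-18/96 + (-2*4*(3 + 4) - 13)**2)**2 = (-18*1/96 + (-2*4*7 - 13)**2)**2 = (-3/16 + (-56 - 13)**2)**2 = (-3/16 + (-69)**2)**2 = (-3/16 + 4761)**2 = (76173/16)**2 = 5802325929/256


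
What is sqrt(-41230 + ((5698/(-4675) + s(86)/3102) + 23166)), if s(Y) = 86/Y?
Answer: I*sqrt(1255927752287274)/263670 ≈ 134.41*I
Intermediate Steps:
sqrt(-41230 + ((5698/(-4675) + s(86)/3102) + 23166)) = sqrt(-41230 + ((5698/(-4675) + (86/86)/3102) + 23166)) = sqrt(-41230 + ((5698*(-1/4675) + (86*(1/86))*(1/3102)) + 23166)) = sqrt(-41230 + ((-518/425 + 1*(1/3102)) + 23166)) = sqrt(-41230 + ((-518/425 + 1/3102) + 23166)) = sqrt(-41230 + (-1606411/1318350 + 23166)) = sqrt(-41230 + 30539289689/1318350) = sqrt(-23816280811/1318350) = I*sqrt(1255927752287274)/263670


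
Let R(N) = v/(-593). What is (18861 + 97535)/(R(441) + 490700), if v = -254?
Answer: 34511414/145492677 ≈ 0.23720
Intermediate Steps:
R(N) = 254/593 (R(N) = -254/(-593) = -254*(-1/593) = 254/593)
(18861 + 97535)/(R(441) + 490700) = (18861 + 97535)/(254/593 + 490700) = 116396/(290985354/593) = 116396*(593/290985354) = 34511414/145492677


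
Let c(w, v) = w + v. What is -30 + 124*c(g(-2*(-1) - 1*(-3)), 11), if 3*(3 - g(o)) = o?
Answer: 4498/3 ≈ 1499.3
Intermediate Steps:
g(o) = 3 - o/3
c(w, v) = v + w
-30 + 124*c(g(-2*(-1) - 1*(-3)), 11) = -30 + 124*(11 + (3 - (-2*(-1) - 1*(-3))/3)) = -30 + 124*(11 + (3 - (2 + 3)/3)) = -30 + 124*(11 + (3 - ⅓*5)) = -30 + 124*(11 + (3 - 5/3)) = -30 + 124*(11 + 4/3) = -30 + 124*(37/3) = -30 + 4588/3 = 4498/3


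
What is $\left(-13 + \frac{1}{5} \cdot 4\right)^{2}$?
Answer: $\frac{3721}{25} \approx 148.84$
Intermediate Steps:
$\left(-13 + \frac{1}{5} \cdot 4\right)^{2} = \left(-13 + \frac{4}{5}\right)^{2} = \left(- \frac{61}{5}\right)^{2} = \frac{3721}{25}$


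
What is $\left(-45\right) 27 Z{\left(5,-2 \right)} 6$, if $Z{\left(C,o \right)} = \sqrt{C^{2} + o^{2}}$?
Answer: $- 7290 \sqrt{29} \approx -39258.0$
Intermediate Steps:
$\left(-45\right) 27 Z{\left(5,-2 \right)} 6 = \left(-45\right) 27 \sqrt{5^{2} + \left(-2\right)^{2}} \cdot 6 = - 1215 \sqrt{25 + 4} \cdot 6 = - 1215 \sqrt{29} \cdot 6 = - 1215 \cdot 6 \sqrt{29} = - 7290 \sqrt{29}$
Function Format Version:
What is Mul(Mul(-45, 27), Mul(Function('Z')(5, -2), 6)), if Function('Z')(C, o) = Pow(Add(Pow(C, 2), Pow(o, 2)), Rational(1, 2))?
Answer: Mul(-7290, Pow(29, Rational(1, 2))) ≈ -39258.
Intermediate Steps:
Mul(Mul(-45, 27), Mul(Function('Z')(5, -2), 6)) = Mul(Mul(-45, 27), Mul(Pow(Add(Pow(5, 2), Pow(-2, 2)), Rational(1, 2)), 6)) = Mul(-1215, Mul(Pow(Add(25, 4), Rational(1, 2)), 6)) = Mul(-1215, Mul(Pow(29, Rational(1, 2)), 6)) = Mul(-1215, Mul(6, Pow(29, Rational(1, 2)))) = Mul(-7290, Pow(29, Rational(1, 2)))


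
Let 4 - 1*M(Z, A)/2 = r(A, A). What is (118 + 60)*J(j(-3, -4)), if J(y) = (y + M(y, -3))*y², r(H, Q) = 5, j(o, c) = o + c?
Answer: -78498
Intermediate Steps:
j(o, c) = c + o
M(Z, A) = -2 (M(Z, A) = 8 - 2*5 = 8 - 10 = -2)
J(y) = y²*(-2 + y) (J(y) = (y - 2)*y² = (-2 + y)*y² = y²*(-2 + y))
(118 + 60)*J(j(-3, -4)) = (118 + 60)*((-4 - 3)²*(-2 + (-4 - 3))) = 178*((-7)²*(-2 - 7)) = 178*(49*(-9)) = 178*(-441) = -78498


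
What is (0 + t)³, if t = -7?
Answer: -343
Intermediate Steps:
(0 + t)³ = (0 - 7)³ = (-7)³ = -343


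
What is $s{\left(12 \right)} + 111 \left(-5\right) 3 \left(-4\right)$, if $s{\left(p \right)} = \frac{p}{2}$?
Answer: $6666$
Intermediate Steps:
$s{\left(p \right)} = \frac{p}{2}$ ($s{\left(p \right)} = p \frac{1}{2} = \frac{p}{2}$)
$s{\left(12 \right)} + 111 \left(-5\right) 3 \left(-4\right) = \frac{1}{2} \cdot 12 + 111 \left(-5\right) 3 \left(-4\right) = 6 + 111 \left(\left(-15\right) \left(-4\right)\right) = 6 + 111 \cdot 60 = 6 + 6660 = 6666$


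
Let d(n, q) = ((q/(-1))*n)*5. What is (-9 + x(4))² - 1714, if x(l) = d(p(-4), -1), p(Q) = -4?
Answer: -873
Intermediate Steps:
d(n, q) = -5*n*q (d(n, q) = ((q*(-1))*n)*5 = ((-q)*n)*5 = -n*q*5 = -5*n*q)
x(l) = -20 (x(l) = -5*(-4)*(-1) = -20)
(-9 + x(4))² - 1714 = (-9 - 20)² - 1714 = (-29)² - 1714 = 841 - 1714 = -873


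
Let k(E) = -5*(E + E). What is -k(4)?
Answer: 40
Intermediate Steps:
k(E) = -10*E
-k(4) = -(-10)*4 = -1*(-40) = 40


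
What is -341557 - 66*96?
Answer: -347893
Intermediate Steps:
-341557 - 66*96 = -341557 - 1*6336 = -341557 - 6336 = -347893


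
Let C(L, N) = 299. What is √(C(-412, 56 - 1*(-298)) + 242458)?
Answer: 81*√37 ≈ 492.70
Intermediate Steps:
√(C(-412, 56 - 1*(-298)) + 242458) = √(299 + 242458) = √242757 = 81*√37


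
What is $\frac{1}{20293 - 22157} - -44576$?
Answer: $\frac{83089663}{1864} \approx 44576.0$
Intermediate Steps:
$\frac{1}{20293 - 22157} - -44576 = \frac{1}{-1864} + 44576 = - \frac{1}{1864} + 44576 = \frac{83089663}{1864}$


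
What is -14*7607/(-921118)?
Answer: 53249/460559 ≈ 0.11562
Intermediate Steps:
-14*7607/(-921118) = -106498*(-1/921118) = 53249/460559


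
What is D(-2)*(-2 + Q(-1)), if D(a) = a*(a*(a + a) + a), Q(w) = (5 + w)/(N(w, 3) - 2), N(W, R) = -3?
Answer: 168/5 ≈ 33.600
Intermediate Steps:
Q(w) = -1 - w/5 (Q(w) = (5 + w)/(-3 - 2) = (5 + w)/(-5) = (5 + w)*(-⅕) = -1 - w/5)
D(a) = a*(a + 2*a²) (D(a) = a*(a*(2*a) + a) = a*(2*a² + a) = a*(a + 2*a²))
D(-2)*(-2 + Q(-1)) = ((-2)²*(1 + 2*(-2)))*(-2 + (-1 - ⅕*(-1))) = (4*(1 - 4))*(-2 + (-1 + ⅕)) = (4*(-3))*(-2 - ⅘) = -12*(-14/5) = 168/5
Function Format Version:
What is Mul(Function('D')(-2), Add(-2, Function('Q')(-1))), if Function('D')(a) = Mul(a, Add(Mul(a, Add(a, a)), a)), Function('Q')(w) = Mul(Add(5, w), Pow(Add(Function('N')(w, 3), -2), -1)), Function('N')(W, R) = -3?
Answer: Rational(168, 5) ≈ 33.600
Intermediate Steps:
Function('Q')(w) = Add(-1, Mul(Rational(-1, 5), w)) (Function('Q')(w) = Mul(Add(5, w), Pow(Add(-3, -2), -1)) = Mul(Add(5, w), Pow(-5, -1)) = Mul(Add(5, w), Rational(-1, 5)) = Add(-1, Mul(Rational(-1, 5), w)))
Function('D')(a) = Mul(a, Add(a, Mul(2, Pow(a, 2)))) (Function('D')(a) = Mul(a, Add(Mul(a, Mul(2, a)), a)) = Mul(a, Add(Mul(2, Pow(a, 2)), a)) = Mul(a, Add(a, Mul(2, Pow(a, 2)))))
Mul(Function('D')(-2), Add(-2, Function('Q')(-1))) = Mul(Mul(Pow(-2, 2), Add(1, Mul(2, -2))), Add(-2, Add(-1, Mul(Rational(-1, 5), -1)))) = Mul(Mul(4, Add(1, -4)), Add(-2, Add(-1, Rational(1, 5)))) = Mul(Mul(4, -3), Add(-2, Rational(-4, 5))) = Mul(-12, Rational(-14, 5)) = Rational(168, 5)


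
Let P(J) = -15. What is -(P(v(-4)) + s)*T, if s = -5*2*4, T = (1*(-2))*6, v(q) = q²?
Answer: -660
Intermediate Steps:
T = -12 (T = -2*6 = -12)
s = -40 (s = -10*4 = -40)
-(P(v(-4)) + s)*T = -(-15 - 40)*(-12) = -(-55)*(-12) = -1*660 = -660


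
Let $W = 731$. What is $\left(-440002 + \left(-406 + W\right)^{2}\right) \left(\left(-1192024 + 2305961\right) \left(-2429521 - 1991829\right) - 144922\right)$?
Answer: $1646842001730699744$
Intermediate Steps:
$\left(-440002 + \left(-406 + W\right)^{2}\right) \left(\left(-1192024 + 2305961\right) \left(-2429521 - 1991829\right) - 144922\right) = \left(-440002 + \left(-406 + 731\right)^{2}\right) \left(\left(-1192024 + 2305961\right) \left(-2429521 - 1991829\right) - 144922\right) = \left(-440002 + 325^{2}\right) \left(1113937 \left(-4421350\right) - 144922\right) = \left(-440002 + 105625\right) \left(-4925105354950 - 144922\right) = \left(-334377\right) \left(-4925105499872\right) = 1646842001730699744$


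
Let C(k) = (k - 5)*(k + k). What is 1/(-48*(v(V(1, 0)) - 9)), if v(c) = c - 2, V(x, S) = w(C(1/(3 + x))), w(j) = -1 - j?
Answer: 1/462 ≈ 0.0021645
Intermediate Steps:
C(k) = 2*k*(-5 + k) (C(k) = (-5 + k)*(2*k) = 2*k*(-5 + k))
V(x, S) = -1 - 2*(-5 + 1/(3 + x))/(3 + x)
v(c) = -2 + c
1/(-48*(v(V(1, 0)) - 9)) = 1/(-48*((-2 + (28 - (3 + 1)² + 10*1)/(3 + 1)²) - 9)) = 1/(-48*((-2 + (28 - 1*4² + 10)/4²) - 9)) = 1/(-48*((-2 + (28 - 1*16 + 10)/16) - 9)) = 1/(-48*((-2 + (28 - 16 + 10)/16) - 9)) = 1/(-48*((-2 + (1/16)*22) - 9)) = 1/(-48*((-2 + 11/8) - 9)) = 1/(-48*(-5/8 - 9)) = 1/(-48*(-77/8)) = 1/462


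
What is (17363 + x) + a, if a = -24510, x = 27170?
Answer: 20023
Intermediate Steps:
(17363 + x) + a = (17363 + 27170) - 24510 = 44533 - 24510 = 20023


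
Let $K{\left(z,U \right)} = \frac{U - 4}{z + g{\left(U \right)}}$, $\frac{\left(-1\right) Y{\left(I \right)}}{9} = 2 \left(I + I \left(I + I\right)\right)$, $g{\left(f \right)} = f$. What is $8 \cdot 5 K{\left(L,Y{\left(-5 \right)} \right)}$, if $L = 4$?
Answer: $\frac{16280}{403} \approx 40.397$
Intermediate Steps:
$Y{\left(I \right)} = - 36 I^{2} - 18 I$ ($Y{\left(I \right)} = - 9 \cdot 2 \left(I + I \left(I + I\right)\right) = - 9 \cdot 2 \left(I + I 2 I\right) = - 9 \cdot 2 \left(I + 2 I^{2}\right) = - 9 \left(2 I + 4 I^{2}\right) = - 36 I^{2} - 18 I$)
$K{\left(z,U \right)} = \frac{-4 + U}{U + z}$ ($K{\left(z,U \right)} = \frac{U - 4}{z + U} = \frac{-4 + U}{U + z}$)
$8 \cdot 5 K{\left(L,Y{\left(-5 \right)} \right)} = 8 \cdot 5 \frac{-4 - - 90 \left(1 + 2 \left(-5\right)\right)}{\left(-18\right) \left(-5\right) \left(1 + 2 \left(-5\right)\right) + 4} = 40 \frac{-4 - - 90 \left(1 - 10\right)}{\left(-18\right) \left(-5\right) \left(1 - 10\right) + 4} = 40 \frac{-4 - \left(-90\right) \left(-9\right)}{\left(-18\right) \left(-5\right) \left(-9\right) + 4} = 40 \frac{-4 - 810}{-810 + 4} = 40 \frac{1}{-806} \left(-814\right) = 40 \left(\left(- \frac{1}{806}\right) \left(-814\right)\right) = 40 \cdot \frac{407}{403} = \frac{16280}{403}$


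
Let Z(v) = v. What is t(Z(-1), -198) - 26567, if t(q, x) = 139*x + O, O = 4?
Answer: -54085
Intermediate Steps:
t(q, x) = 4 + 139*x (t(q, x) = 139*x + 4 = 4 + 139*x)
t(Z(-1), -198) - 26567 = (4 + 139*(-198)) - 26567 = (4 - 27522) - 26567 = -27518 - 26567 = -54085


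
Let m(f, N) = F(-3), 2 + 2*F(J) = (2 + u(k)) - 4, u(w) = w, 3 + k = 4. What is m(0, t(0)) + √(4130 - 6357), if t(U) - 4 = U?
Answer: -3/2 + I*√2227 ≈ -1.5 + 47.191*I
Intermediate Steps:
k = 1 (k = -3 + 4 = 1)
t(U) = 4 + U
F(J) = -3/2 (F(J) = -1 + ((2 + 1) - 4)/2 = -1 + (3 - 4)/2 = -1 + (½)*(-1) = -1 - ½ = -3/2)
m(f, N) = -3/2
m(0, t(0)) + √(4130 - 6357) = -3/2 + √(4130 - 6357) = -3/2 + √(-2227) = -3/2 + I*√2227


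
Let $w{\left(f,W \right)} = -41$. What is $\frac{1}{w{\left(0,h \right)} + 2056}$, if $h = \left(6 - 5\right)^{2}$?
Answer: $\frac{1}{2015} \approx 0.00049628$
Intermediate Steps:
$h = 1$ ($h = 1^{2} = 1$)
$\frac{1}{w{\left(0,h \right)} + 2056} = \frac{1}{-41 + 2056} = \frac{1}{2015}$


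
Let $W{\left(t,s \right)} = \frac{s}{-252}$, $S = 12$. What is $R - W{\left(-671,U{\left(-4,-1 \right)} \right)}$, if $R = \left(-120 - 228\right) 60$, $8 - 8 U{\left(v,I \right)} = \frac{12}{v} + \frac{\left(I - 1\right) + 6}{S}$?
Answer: $- \frac{3946319}{189} \approx -20880.0$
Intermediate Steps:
$U{\left(v,I \right)} = \frac{91}{96} - \frac{3}{2 v} - \frac{I}{96}$ ($U{\left(v,I \right)} = 1 - \frac{\frac{12}{v} + \frac{\left(I - 1\right) + 6}{12}}{8} = 1 - \frac{\frac{12}{v} + \left(\left(-1 + I\right) + 6\right) \frac{1}{12}}{8} = 1 - \frac{\frac{12}{v} + \left(5 + I\right) \frac{1}{12}}{8} = 1 - \frac{\frac{12}{v} + \left(\frac{5}{12} + \frac{I}{12}\right)}{8} = 1 - \frac{\frac{5}{12} + \frac{12}{v} + \frac{I}{12}}{8} = 1 - \left(\frac{5}{96} + \frac{I}{96} + \frac{3}{2 v}\right) = \frac{91}{96} - \frac{3}{2 v} - \frac{I}{96}$)
$W{\left(t,s \right)} = - \frac{s}{252}$ ($W{\left(t,s \right)} = s \left(- \frac{1}{252}\right) = - \frac{s}{252}$)
$R = -20880$ ($R = \left(-348\right) 60 = -20880$)
$R - W{\left(-671,U{\left(-4,-1 \right)} \right)} = -20880 - - \frac{\frac{1}{96} \frac{1}{-4} \left(-144 - 4 \left(91 - -1\right)\right)}{252} = -20880 - - \frac{\frac{1}{96} \left(- \frac{1}{4}\right) \left(-144 - 4 \left(91 + 1\right)\right)}{252} = -20880 - - \frac{\frac{1}{96} \left(- \frac{1}{4}\right) \left(-144 - 368\right)}{252} = -20880 - - \frac{\frac{1}{96} \left(- \frac{1}{4}\right) \left(-512\right)}{252} = -20880 - \left(- \frac{1}{252}\right) \frac{4}{3} = -20880 - - \frac{1}{189} = -20880 + \frac{1}{189} = - \frac{3946319}{189}$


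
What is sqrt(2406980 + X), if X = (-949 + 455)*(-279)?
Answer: sqrt(2544806) ≈ 1595.2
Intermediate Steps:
X = 137826 (X = -494*(-279) = 137826)
sqrt(2406980 + X) = sqrt(2406980 + 137826) = sqrt(2544806)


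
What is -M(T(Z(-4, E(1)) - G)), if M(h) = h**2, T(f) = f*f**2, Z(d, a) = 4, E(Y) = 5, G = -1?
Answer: -15625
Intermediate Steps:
T(f) = f**3
-M(T(Z(-4, E(1)) - G)) = -((4 - 1*(-1))**3)**2 = -((4 + 1)**3)**2 = -(5**3)**2 = -1*125**2 = -1*15625 = -15625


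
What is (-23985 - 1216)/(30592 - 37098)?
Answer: 25201/6506 ≈ 3.8735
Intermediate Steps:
(-23985 - 1216)/(30592 - 37098) = -25201/(-6506) = -25201*(-1/6506) = 25201/6506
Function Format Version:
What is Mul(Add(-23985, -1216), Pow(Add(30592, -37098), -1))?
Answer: Rational(25201, 6506) ≈ 3.8735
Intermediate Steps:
Mul(Add(-23985, -1216), Pow(Add(30592, -37098), -1)) = Mul(-25201, Pow(-6506, -1)) = Mul(-25201, Rational(-1, 6506)) = Rational(25201, 6506)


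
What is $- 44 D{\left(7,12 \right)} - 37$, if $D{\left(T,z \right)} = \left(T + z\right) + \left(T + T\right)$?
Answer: $-1489$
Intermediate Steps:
$D{\left(T,z \right)} = z + 3 T$ ($D{\left(T,z \right)} = \left(T + z\right) + 2 T = z + 3 T$)
$- 44 D{\left(7,12 \right)} - 37 = - 44 \left(12 + 3 \cdot 7\right) - 37 = - 44 \left(12 + 21\right) - 37 = \left(-44\right) 33 - 37 = -1452 - 37 = -1489$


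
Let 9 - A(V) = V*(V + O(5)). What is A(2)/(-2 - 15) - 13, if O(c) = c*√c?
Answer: -226/17 + 10*√5/17 ≈ -11.979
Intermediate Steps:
O(c) = c^(3/2)
A(V) = 9 - V*(V + 5*√5) (A(V) = 9 - V*(V + 5^(3/2)) = 9 - V*(V + 5*√5))
A(2)/(-2 - 15) - 13 = (9 - 1*2² - 5*2*√5)/(-2 - 15) - 13 = (9 - 1*4 - 10*√5)/(-17) - 13 = (9 - 4 - 10*√5)*(-1/17) - 13 = (5 - 10*√5)*(-1/17) - 13 = (-5/17 + 10*√5/17) - 13 = -226/17 + 10*√5/17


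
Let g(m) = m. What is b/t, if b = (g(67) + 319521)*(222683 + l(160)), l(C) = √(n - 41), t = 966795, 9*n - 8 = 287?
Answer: 71166814604/966795 + 319588*I*√74/2900385 ≈ 73611.0 + 0.94787*I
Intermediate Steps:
n = 295/9 (n = 8/9 + (⅑)*287 = 8/9 + 287/9 = 295/9 ≈ 32.778)
l(C) = I*√74/3 (l(C) = √(295/9 - 41) = √(-74/9) = I*√74/3)
b = 71166814604 + 319588*I*√74/3 (b = (67 + 319521)*(222683 + I*√74/3) = 319588*(222683 + I*√74/3) = 71166814604 + 319588*I*√74/3 ≈ 7.1167e+10 + 9.164e+5*I)
b/t = (71166814604 + 319588*I*√74/3)/966795 = (71166814604 + 319588*I*√74/3)*(1/966795) = 71166814604/966795 + 319588*I*√74/2900385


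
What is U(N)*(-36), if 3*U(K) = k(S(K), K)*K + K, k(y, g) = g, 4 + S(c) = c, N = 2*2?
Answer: -240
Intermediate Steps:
N = 4
S(c) = -4 + c
U(K) = K/3 + K**2/3 (U(K) = (K*K + K)/3 = (K**2 + K)/3 = (K + K**2)/3 = K/3 + K**2/3)
U(N)*(-36) = ((1/3)*4*(1 + 4))*(-36) = ((1/3)*4*5)*(-36) = (20/3)*(-36) = -240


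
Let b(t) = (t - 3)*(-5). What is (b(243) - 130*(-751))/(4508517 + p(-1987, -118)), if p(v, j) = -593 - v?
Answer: 96430/4509911 ≈ 0.021382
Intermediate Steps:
b(t) = 15 - 5*t (b(t) = (-3 + t)*(-5) = 15 - 5*t)
(b(243) - 130*(-751))/(4508517 + p(-1987, -118)) = ((15 - 5*243) - 130*(-751))/(4508517 + (-593 - 1*(-1987))) = ((15 - 1215) + 97630)/(4508517 + (-593 + 1987)) = (-1200 + 97630)/(4508517 + 1394) = 96430/4509911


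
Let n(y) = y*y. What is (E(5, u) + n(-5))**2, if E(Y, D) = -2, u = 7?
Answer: 529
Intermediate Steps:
n(y) = y**2
(E(5, u) + n(-5))**2 = (-2 + (-5)**2)**2 = (-2 + 25)**2 = 23**2 = 529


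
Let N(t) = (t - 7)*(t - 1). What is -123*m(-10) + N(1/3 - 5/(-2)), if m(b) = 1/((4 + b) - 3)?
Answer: 217/36 ≈ 6.0278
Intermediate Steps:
m(b) = 1/(1 + b)
N(t) = (-1 + t)*(-7 + t) (N(t) = (-7 + t)*(-1 + t) = (-1 + t)*(-7 + t))
-123*m(-10) + N(1/3 - 5/(-2)) = -123/(1 - 10) + (7 + (1/3 - 5/(-2))² - 8*(1/3 - 5/(-2))) = -123/(-9) + (7 + (1*(⅓) - 5*(-½))² - 8*(1*(⅓) - 5*(-½))) = -123*(-⅑) + (7 + (⅓ + 5/2)² - 8*(⅓ + 5/2)) = 41/3 + (7 + (17/6)² - 8*17/6) = 41/3 + (7 + 289/36 - 68/3) = 41/3 - 275/36 = 217/36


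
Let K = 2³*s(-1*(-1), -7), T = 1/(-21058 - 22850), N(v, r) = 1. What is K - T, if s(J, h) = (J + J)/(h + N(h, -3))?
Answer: -39029/14636 ≈ -2.6666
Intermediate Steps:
s(J, h) = 2*J/(1 + h) (s(J, h) = (J + J)/(h + 1) = (2*J)/(1 + h) = 2*J/(1 + h))
T = -1/43908 (T = 1/(-43908) = -1/43908 ≈ -2.2775e-5)
K = -8/3 (K = 2³*(2*(-1*(-1))/(1 - 7)) = 8*(2*1/(-6)) = 8*(2*1*(-⅙)) = 8*(-⅓) = -8/3 ≈ -2.6667)
K - T = -8/3 - 1*(-1/43908) = -8/3 + 1/43908 = -39029/14636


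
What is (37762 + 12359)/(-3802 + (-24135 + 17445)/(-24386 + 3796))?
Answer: -103199139/7827649 ≈ -13.184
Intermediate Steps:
(37762 + 12359)/(-3802 + (-24135 + 17445)/(-24386 + 3796)) = 50121/(-3802 - 6690/(-20590)) = 50121/(-3802 - 6690*(-1/20590)) = 50121/(-3802 + 669/2059) = 50121/(-7827649/2059) = 50121*(-2059/7827649) = -103199139/7827649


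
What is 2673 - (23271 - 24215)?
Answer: 3617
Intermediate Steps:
2673 - (23271 - 24215) = 2673 - 1*(-944) = 2673 + 944 = 3617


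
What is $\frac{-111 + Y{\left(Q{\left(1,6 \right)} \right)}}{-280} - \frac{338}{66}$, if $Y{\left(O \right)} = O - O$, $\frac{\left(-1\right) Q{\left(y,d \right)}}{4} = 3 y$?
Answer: $- \frac{43657}{9240} \approx -4.7248$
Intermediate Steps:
$Q{\left(y,d \right)} = - 12 y$ ($Q{\left(y,d \right)} = - 4 \cdot 3 y = - 12 y$)
$Y{\left(O \right)} = 0$
$\frac{-111 + Y{\left(Q{\left(1,6 \right)} \right)}}{-280} - \frac{338}{66} = \frac{-111 + 0}{-280} - \frac{338}{66} = \left(-111\right) \left(- \frac{1}{280}\right) - \frac{169}{33} = \frac{111}{280} - \frac{169}{33} = - \frac{43657}{9240}$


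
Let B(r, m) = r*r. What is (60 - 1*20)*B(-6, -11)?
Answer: 1440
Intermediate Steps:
B(r, m) = r²
(60 - 1*20)*B(-6, -11) = (60 - 1*20)*(-6)² = (60 - 20)*36 = 40*36 = 1440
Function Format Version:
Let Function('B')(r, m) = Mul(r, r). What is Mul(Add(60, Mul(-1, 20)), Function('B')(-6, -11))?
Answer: 1440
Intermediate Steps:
Function('B')(r, m) = Pow(r, 2)
Mul(Add(60, Mul(-1, 20)), Function('B')(-6, -11)) = Mul(Add(60, Mul(-1, 20)), Pow(-6, 2)) = Mul(Add(60, -20), 36) = Mul(40, 36) = 1440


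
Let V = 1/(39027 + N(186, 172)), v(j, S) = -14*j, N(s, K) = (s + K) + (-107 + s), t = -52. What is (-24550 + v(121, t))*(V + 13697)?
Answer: -3546472501449/9866 ≈ -3.5946e+8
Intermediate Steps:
N(s, K) = -107 + K + 2*s (N(s, K) = (K + s) + (-107 + s) = -107 + K + 2*s)
V = 1/39464 (V = 1/(39027 + (-107 + 172 + 2*186)) = 1/(39027 + (-107 + 172 + 372)) = 1/(39027 + 437) = 1/39464 ≈ 2.5340e-5)
(-24550 + v(121, t))*(V + 13697) = (-24550 - 14*121)*(1/39464 + 13697) = (-24550 - 1694)*(540538409/39464) = -26244*540538409/39464 = -3546472501449/9866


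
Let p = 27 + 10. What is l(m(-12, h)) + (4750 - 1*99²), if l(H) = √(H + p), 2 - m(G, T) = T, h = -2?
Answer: -5051 + √41 ≈ -5044.6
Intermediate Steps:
m(G, T) = 2 - T
p = 37
l(H) = √(37 + H) (l(H) = √(H + 37) = √(37 + H))
l(m(-12, h)) + (4750 - 1*99²) = √(37 + (2 - 1*(-2))) + (4750 - 1*99²) = √(37 + (2 + 2)) + (4750 - 1*9801) = √(37 + 4) + (4750 - 9801) = √41 - 5051 = -5051 + √41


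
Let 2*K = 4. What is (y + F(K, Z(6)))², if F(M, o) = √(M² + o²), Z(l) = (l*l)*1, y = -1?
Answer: 1301 - 20*√13 ≈ 1228.9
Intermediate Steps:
Z(l) = l² (Z(l) = l²*1 = l²)
K = 2 (K = (½)*4 = 2)
(y + F(K, Z(6)))² = (-1 + √(2² + (6²)²))² = (-1 + √(4 + 36²))² = (-1 + √(4 + 1296))² = (-1 + √1300)² = (-1 + 10*√13)²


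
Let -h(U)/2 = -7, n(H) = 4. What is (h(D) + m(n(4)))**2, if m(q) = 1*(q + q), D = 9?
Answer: 484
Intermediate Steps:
m(q) = 2*q (m(q) = 1*(2*q) = 2*q)
h(U) = 14 (h(U) = -2*(-7) = 14)
(h(D) + m(n(4)))**2 = (14 + 2*4)**2 = (14 + 8)**2 = 22**2 = 484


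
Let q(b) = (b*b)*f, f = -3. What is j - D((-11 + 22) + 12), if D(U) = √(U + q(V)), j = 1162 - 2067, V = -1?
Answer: -905 - 2*√5 ≈ -909.47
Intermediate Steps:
q(b) = -3*b² (q(b) = (b*b)*(-3) = b²*(-3) = -3*b²)
j = -905
D(U) = √(-3 + U) (D(U) = √(U - 3*(-1)²) = √(U - 3*1) = √(U - 3) = √(-3 + U))
j - D((-11 + 22) + 12) = -905 - √(-3 + ((-11 + 22) + 12)) = -905 - √(-3 + (11 + 12)) = -905 - √(-3 + 23) = -905 - √20 = -905 - 2*√5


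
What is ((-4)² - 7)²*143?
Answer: 11583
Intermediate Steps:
((-4)² - 7)²*143 = (16 - 7)²*143 = 9²*143 = 81*143 = 11583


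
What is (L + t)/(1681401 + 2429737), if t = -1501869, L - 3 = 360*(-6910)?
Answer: -1994733/2055569 ≈ -0.97040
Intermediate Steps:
L = -2487597 (L = 3 + 360*(-6910) = 3 - 2487600 = -2487597)
(L + t)/(1681401 + 2429737) = (-2487597 - 1501869)/(1681401 + 2429737) = -3989466/4111138 = -3989466*1/4111138 = -1994733/2055569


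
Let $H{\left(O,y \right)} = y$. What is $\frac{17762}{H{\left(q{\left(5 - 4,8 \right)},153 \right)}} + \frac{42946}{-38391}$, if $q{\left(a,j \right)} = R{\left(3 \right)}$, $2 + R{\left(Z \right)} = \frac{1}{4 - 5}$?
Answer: $\frac{225110068}{1957941} \approx 114.97$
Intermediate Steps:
$R{\left(Z \right)} = -3$ ($R{\left(Z \right)} = -2 + \frac{1}{4 - 5} = -2 + \frac{1}{-1} = -2 - 1 = -3$)
$q{\left(a,j \right)} = -3$
$\frac{17762}{H{\left(q{\left(5 - 4,8 \right)},153 \right)}} + \frac{42946}{-38391} = \frac{17762}{153} + \frac{42946}{-38391} = 17762 \cdot \frac{1}{153} + 42946 \left(- \frac{1}{38391}\right) = \frac{17762}{153} - \frac{42946}{38391} = \frac{225110068}{1957941}$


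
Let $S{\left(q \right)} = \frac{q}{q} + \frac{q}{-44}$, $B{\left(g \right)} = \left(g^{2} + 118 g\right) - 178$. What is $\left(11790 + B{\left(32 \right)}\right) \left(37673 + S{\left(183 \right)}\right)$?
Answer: $618237429$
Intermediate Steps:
$B{\left(g \right)} = -178 + g^{2} + 118 g$
$S{\left(q \right)} = 1 - \frac{q}{44}$ ($S{\left(q \right)} = 1 + q \left(- \frac{1}{44}\right) = 1 - \frac{q}{44}$)
$\left(11790 + B{\left(32 \right)}\right) \left(37673 + S{\left(183 \right)}\right) = \left(11790 + \left(-178 + 32^{2} + 118 \cdot 32\right)\right) \left(37673 + \left(1 - \frac{183}{44}\right)\right) = \left(11790 + \left(-178 + 1024 + 3776\right)\right) \left(37673 + \left(1 - \frac{183}{44}\right)\right) = \left(11790 + 4622\right) \left(37673 - \frac{139}{44}\right) = 16412 \cdot \frac{1657473}{44} = 618237429$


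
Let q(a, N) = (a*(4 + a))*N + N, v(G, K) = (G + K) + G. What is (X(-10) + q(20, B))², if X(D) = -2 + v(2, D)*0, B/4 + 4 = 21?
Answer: 1069682436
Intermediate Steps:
B = 68 (B = -16 + 4*21 = -16 + 84 = 68)
v(G, K) = K + 2*G
X(D) = -2 (X(D) = -2 + (D + 2*2)*0 = -2 + (D + 4)*0 = -2 + (4 + D)*0 = -2 + 0 = -2)
q(a, N) = N + N*a*(4 + a) (q(a, N) = N*a*(4 + a) + N = N + N*a*(4 + a))
(X(-10) + q(20, B))² = (-2 + 68*(1 + 20² + 4*20))² = (-2 + 68*(1 + 400 + 80))² = (-2 + 68*481)² = (-2 + 32708)² = 32706² = 1069682436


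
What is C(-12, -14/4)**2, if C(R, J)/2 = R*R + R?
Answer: 69696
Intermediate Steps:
C(R, J) = 2*R + 2*R**2 (C(R, J) = 2*(R*R + R) = 2*(R**2 + R) = 2*(R + R**2) = 2*R + 2*R**2)
C(-12, -14/4)**2 = (2*(-12)*(1 - 12))**2 = (2*(-12)*(-11))**2 = 264**2 = 69696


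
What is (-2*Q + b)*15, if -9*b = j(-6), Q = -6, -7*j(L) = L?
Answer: 1250/7 ≈ 178.57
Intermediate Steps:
j(L) = -L/7
b = -2/21 (b = -(-1)*(-6)/63 = -⅑*6/7 = -2/21 ≈ -0.095238)
(-2*Q + b)*15 = (-2*(-6) - 2/21)*15 = (12 - 2/21)*15 = (250/21)*15 = 1250/7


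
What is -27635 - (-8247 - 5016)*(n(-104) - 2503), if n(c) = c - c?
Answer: -33224924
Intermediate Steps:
n(c) = 0
-27635 - (-8247 - 5016)*(n(-104) - 2503) = -27635 - (-8247 - 5016)*(0 - 2503) = -27635 - (-13263)*(-2503) = -27635 - 1*33197289 = -27635 - 33197289 = -33224924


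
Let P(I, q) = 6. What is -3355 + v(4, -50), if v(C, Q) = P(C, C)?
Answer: -3349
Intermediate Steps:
v(C, Q) = 6
-3355 + v(4, -50) = -3355 + 6 = -3349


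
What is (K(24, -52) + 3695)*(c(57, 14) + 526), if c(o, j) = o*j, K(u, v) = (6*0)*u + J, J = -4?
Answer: 4886884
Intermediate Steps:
K(u, v) = -4 (K(u, v) = (6*0)*u - 4 = 0*u - 4 = 0 - 4 = -4)
c(o, j) = j*o
(K(24, -52) + 3695)*(c(57, 14) + 526) = (-4 + 3695)*(14*57 + 526) = 3691*(798 + 526) = 3691*1324 = 4886884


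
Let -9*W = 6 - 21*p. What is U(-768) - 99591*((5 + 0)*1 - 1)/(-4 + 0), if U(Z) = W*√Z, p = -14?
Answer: 99591 - 1600*I*√3/3 ≈ 99591.0 - 923.76*I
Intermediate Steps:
W = -100/3 (W = -(6 - 21*(-14))/9 = -(6 + 294)/9 = -⅑*300 = -100/3 ≈ -33.333)
U(Z) = -100*√Z/3
U(-768) - 99591*((5 + 0)*1 - 1)/(-4 + 0) = -1600*I*√3/3 - 99591*((5 + 0)*1 - 1)/(-4 + 0) = -1600*I*√3/3 - 99591*(5*1 - 1)/(-4) = -1600*I*√3/3 - 99591*(5 - 1)*(-1)/4 = -1600*I*√3/3 - 398364*(-1)/4 = -1600*I*√3/3 - 99591*(-1) = -1600*I*√3/3 + 99591 = 99591 - 1600*I*√3/3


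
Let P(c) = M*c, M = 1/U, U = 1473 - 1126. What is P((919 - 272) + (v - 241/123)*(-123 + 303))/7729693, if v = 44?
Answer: 336787/109970342311 ≈ 3.0625e-6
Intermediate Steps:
U = 347
M = 1/347 ≈ 0.0028818
P(c) = c/347
P((919 - 272) + (v - 241/123)*(-123 + 303))/7729693 = (((919 - 272) + (44 - 241/123)*(-123 + 303))/347)/7729693 = ((647 + (44 - 241*1/123)*180)/347)*(1/7729693) = ((647 + (44 - 241/123)*180)/347)*(1/7729693) = ((647 + (5171/123)*180)/347)*(1/7729693) = ((647 + 310260/41)/347)*(1/7729693) = ((1/347)*(336787/41))*(1/7729693) = (336787/14227)*(1/7729693) = 336787/109970342311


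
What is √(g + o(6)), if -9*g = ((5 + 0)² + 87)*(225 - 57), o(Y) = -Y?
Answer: I*√18870/3 ≈ 45.789*I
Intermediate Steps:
g = -6272/3 (g = -((5 + 0)² + 87)*(225 - 57)/9 = -(5² + 87)*168/9 = -(25 + 87)*168/9 = -112*168/9 = -⅑*18816 = -6272/3 ≈ -2090.7)
√(g + o(6)) = √(-6272/3 - 1*6) = √(-6272/3 - 6) = √(-6290/3) = I*√18870/3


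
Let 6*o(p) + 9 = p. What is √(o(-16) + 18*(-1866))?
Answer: I*√1209318/6 ≈ 183.28*I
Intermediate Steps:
o(p) = -3/2 + p/6
√(o(-16) + 18*(-1866)) = √((-3/2 + (⅙)*(-16)) + 18*(-1866)) = √((-3/2 - 8/3) - 33588) = √(-25/6 - 33588) = √(-201553/6) = I*√1209318/6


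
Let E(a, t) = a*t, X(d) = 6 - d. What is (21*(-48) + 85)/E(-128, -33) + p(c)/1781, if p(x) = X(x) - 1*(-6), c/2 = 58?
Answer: -160243/578688 ≈ -0.27691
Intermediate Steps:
c = 116 (c = 2*58 = 116)
p(x) = 12 - x (p(x) = (6 - x) - 1*(-6) = (6 - x) + 6 = 12 - x)
(21*(-48) + 85)/E(-128, -33) + p(c)/1781 = (21*(-48) + 85)/((-128*(-33))) + (12 - 1*116)/1781 = (-1008 + 85)/4224 + (12 - 116)*(1/1781) = -923*1/4224 - 104*1/1781 = -923/4224 - 8/137 = -160243/578688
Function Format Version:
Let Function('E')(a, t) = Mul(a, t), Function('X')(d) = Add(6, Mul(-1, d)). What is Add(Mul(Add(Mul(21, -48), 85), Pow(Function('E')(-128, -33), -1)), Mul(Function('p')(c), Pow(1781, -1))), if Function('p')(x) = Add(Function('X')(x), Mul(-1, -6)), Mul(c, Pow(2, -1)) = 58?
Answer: Rational(-160243, 578688) ≈ -0.27691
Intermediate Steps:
c = 116 (c = Mul(2, 58) = 116)
Function('p')(x) = Add(12, Mul(-1, x)) (Function('p')(x) = Add(Add(6, Mul(-1, x)), Mul(-1, -6)) = Add(Add(6, Mul(-1, x)), 6) = Add(12, Mul(-1, x)))
Add(Mul(Add(Mul(21, -48), 85), Pow(Function('E')(-128, -33), -1)), Mul(Function('p')(c), Pow(1781, -1))) = Add(Mul(Add(Mul(21, -48), 85), Pow(Mul(-128, -33), -1)), Mul(Add(12, Mul(-1, 116)), Pow(1781, -1))) = Add(Mul(Add(-1008, 85), Pow(4224, -1)), Mul(Add(12, -116), Rational(1, 1781))) = Add(Mul(-923, Rational(1, 4224)), Mul(-104, Rational(1, 1781))) = Add(Rational(-923, 4224), Rational(-8, 137)) = Rational(-160243, 578688)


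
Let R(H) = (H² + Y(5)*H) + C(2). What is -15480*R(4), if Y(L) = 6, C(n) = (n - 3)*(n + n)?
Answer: -557280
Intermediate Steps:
C(n) = 2*n*(-3 + n) (C(n) = (-3 + n)*(2*n) = 2*n*(-3 + n))
R(H) = -4 + H² + 6*H (R(H) = (H² + 6*H) + 2*2*(-3 + 2) = (H² + 6*H) + 2*2*(-1) = (H² + 6*H) - 4 = -4 + H² + 6*H)
-15480*R(4) = -15480*(-4 + 4² + 6*4) = -15480*(-4 + 16 + 24) = -15480*36 = -557280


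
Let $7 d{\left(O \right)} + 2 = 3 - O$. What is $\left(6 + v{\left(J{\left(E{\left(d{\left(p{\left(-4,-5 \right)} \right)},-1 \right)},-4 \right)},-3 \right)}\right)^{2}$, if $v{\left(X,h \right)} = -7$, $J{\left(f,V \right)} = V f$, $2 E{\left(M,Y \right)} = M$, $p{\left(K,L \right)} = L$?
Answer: $1$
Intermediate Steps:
$d{\left(O \right)} = \frac{1}{7} - \frac{O}{7}$ ($d{\left(O \right)} = - \frac{2}{7} + \frac{3 - O}{7} = - \frac{2}{7} - \left(- \frac{3}{7} + \frac{O}{7}\right) = \frac{1}{7} - \frac{O}{7}$)
$E{\left(M,Y \right)} = \frac{M}{2}$
$\left(6 + v{\left(J{\left(E{\left(d{\left(p{\left(-4,-5 \right)} \right)},-1 \right)},-4 \right)},-3 \right)}\right)^{2} = \left(6 - 7\right)^{2} = \left(-1\right)^{2} = 1$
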